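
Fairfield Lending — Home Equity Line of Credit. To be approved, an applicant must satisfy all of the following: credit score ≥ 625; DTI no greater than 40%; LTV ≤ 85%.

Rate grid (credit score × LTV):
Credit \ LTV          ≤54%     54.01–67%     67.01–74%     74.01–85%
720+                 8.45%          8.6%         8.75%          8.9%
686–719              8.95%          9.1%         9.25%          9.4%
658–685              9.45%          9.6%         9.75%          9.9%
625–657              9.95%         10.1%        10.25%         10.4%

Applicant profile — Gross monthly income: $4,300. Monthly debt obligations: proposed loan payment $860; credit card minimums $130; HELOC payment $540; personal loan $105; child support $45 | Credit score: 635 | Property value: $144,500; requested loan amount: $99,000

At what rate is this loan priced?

Credit score 635 ≥ 625; Total monthly debts = (860 + 130 + 540 + 105 + 45) = 1,680. DTI = 1,680/4,300 = 39.1% ≤ 40%
LTV: 99,000 ÷ 144,500 = 68.5%, within 85% cap
Score 635 is in the 625–657 band; LTV 68.5% is in the 67.01–74% band → 10.25%.

10.25%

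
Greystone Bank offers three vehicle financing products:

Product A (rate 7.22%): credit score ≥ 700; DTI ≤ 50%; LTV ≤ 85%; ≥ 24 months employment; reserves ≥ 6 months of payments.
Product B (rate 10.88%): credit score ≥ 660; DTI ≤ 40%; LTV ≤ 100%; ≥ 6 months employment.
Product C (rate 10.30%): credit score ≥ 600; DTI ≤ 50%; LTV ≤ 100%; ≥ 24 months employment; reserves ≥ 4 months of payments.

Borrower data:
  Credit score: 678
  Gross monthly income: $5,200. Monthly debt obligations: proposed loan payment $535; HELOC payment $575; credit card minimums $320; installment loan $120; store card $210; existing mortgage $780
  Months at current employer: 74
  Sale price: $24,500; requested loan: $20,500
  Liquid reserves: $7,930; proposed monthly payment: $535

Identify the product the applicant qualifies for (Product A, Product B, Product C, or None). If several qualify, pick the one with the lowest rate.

Product C

Total debts = (535 + 575 + 320 + 120 + 210 + 780) = 2,540; DTI = 2,540/5,200 = 48.8%.
LTV = 20,500/24,500 = 83.7%.
Reserves = 7,930/535 = 14.8 months.
Product A: score 678 < 700; DTI 48.8% ≤ 50%; LTV 83.7% ≤ 85%; employment 74 ≥ 24 mo; reserves 14.8 ≥ 6 mo → does not qualify.
Product B: score 678 ≥ 660; DTI 48.8% > 40%; LTV 83.7% ≤ 100%; employment 74 ≥ 6 mo → does not qualify.
Product C: score 678 ≥ 600; DTI 48.8% ≤ 50%; LTV 83.7% ≤ 100%; employment 74 ≥ 24 mo; reserves 14.8 ≥ 4 mo → qualifies.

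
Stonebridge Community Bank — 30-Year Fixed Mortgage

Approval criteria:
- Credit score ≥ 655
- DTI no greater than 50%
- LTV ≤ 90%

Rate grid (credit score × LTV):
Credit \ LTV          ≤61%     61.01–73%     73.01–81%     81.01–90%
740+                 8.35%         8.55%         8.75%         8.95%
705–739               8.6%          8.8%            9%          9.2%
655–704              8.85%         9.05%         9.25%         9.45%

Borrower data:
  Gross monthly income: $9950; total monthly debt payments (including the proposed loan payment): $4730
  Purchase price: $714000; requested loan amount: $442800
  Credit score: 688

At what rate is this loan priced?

9.05%

Credit score 688 ≥ 655; DTI = 4,730/9,950 = 47.5% ≤ 50%
LTV: 442,800 ÷ 714,000 = 62%, within 90% cap
Score 688 is in the 655–704 band; LTV 62% is in the 61.01–73% band → 9.05%.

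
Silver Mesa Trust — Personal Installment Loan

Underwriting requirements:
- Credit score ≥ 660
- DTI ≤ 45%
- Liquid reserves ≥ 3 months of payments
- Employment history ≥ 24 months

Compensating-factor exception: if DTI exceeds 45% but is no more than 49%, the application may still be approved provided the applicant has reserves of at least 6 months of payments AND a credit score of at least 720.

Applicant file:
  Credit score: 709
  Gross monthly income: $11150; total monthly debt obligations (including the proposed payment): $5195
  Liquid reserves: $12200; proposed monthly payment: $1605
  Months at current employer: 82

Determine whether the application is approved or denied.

Denied

Credit score 709 ≥ 660 (meets base)
DTI = 5,195/11,150 = 46.6% > 45% — standard DTI limit exceeded.
Reserves = 12,200/1,605 = 7.6 months ≥ 3
Employment 82 ≥ 24 months
DTI 46.6% is within the 45%–49% exception band; checking compensating factors.
Reserves 7.6 ≥ 6 months; credit score 709 < 720.
Compensating-factor requirement not fully met.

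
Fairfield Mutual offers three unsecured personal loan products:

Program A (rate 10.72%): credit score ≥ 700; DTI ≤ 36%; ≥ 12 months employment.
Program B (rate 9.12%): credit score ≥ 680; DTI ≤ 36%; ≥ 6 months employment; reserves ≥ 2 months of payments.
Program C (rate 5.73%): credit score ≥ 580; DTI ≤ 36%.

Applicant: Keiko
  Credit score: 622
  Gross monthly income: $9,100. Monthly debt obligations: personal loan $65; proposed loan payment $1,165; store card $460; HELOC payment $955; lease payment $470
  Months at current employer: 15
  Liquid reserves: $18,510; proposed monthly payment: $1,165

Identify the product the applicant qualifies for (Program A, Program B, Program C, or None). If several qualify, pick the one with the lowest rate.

Program C

Total debts = (65 + 1,165 + 460 + 955 + 470) = 3,115; DTI = 3,115/9,100 = 34.2%.
Reserves = 18,510/1,165 = 15.9 months.
Program A: score 622 < 700; DTI 34.2% ≤ 36%; employment 15 ≥ 12 mo → does not qualify.
Program B: score 622 < 680; DTI 34.2% ≤ 36%; employment 15 ≥ 6 mo; reserves 15.9 ≥ 2 mo → does not qualify.
Program C: score 622 ≥ 580; DTI 34.2% ≤ 36% → qualifies.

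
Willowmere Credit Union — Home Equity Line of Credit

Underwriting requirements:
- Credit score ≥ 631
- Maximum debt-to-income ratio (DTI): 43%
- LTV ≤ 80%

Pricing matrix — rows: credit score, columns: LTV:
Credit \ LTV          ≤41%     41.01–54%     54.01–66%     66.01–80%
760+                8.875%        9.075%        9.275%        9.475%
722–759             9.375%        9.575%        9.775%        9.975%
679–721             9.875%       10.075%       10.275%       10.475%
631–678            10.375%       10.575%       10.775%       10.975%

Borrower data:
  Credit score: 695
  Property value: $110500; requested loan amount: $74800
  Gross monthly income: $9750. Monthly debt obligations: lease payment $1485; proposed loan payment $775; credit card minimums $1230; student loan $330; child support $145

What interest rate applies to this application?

Credit score 695 ≥ 631; Total monthly debts = (1,485 + 775 + 1,230 + 330 + 145) = 3,965. Debt-to-income = 3,965/9,750 = 40.7% — meets 43% limit
LTV: 74,800 ÷ 110,500 = 67.7%, within 80% cap
Score 695 is in the 679–721 band; LTV 67.7% is in the 66.01–80% band → 10.475%.

10.475%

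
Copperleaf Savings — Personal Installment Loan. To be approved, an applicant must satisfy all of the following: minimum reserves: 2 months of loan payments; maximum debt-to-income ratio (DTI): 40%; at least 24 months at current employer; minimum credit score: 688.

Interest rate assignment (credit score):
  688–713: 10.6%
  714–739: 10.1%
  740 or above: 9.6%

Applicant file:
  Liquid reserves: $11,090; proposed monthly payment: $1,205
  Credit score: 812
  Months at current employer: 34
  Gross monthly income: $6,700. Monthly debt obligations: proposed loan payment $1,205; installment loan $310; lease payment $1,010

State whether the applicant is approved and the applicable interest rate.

Approved at 9.6%

Credit score 812 ≥ 688 (meets minimum)
Liquid reserves cover 11,090/1,205 = 9.2 months — ≥ 2 required
Total monthly debts = (1,205 + 310 + 1,010) = 2,525. DTI: 2,525 ÷ 6,700 = 37.7%, within the 40% cap
Employment 34 ≥ 24 months
All requirements met. Score 812 falls in the 740 or above tier → 9.6%.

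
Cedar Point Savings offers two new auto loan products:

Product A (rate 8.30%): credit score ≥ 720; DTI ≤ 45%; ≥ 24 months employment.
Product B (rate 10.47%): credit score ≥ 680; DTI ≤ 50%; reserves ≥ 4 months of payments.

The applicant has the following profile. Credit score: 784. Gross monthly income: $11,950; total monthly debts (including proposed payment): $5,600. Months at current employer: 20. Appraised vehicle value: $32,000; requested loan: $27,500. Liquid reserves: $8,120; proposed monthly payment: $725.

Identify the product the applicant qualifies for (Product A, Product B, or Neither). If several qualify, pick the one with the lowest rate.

DTI = 5,600/11,950 = 46.9%.
LTV = 27,500/32,000 = 85.9%.
Reserves = 8,120/725 = 11.2 months.
Product A: score 784 ≥ 720; DTI 46.9% > 45%; employment 20 < 24 mo → does not qualify.
Product B: score 784 ≥ 680; DTI 46.9% ≤ 50%; reserves 11.2 ≥ 4 mo → qualifies.

Product B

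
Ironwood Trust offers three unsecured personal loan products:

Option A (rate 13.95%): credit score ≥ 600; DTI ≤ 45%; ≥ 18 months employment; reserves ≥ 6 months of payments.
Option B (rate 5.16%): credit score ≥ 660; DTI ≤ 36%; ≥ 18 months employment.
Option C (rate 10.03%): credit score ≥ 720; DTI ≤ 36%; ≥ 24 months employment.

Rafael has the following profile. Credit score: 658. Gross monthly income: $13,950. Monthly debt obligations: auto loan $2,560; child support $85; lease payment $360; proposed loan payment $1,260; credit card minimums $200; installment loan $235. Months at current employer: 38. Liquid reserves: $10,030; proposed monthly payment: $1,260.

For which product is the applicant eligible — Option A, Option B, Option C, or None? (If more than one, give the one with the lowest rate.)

Option A

Total debts = (2,560 + 85 + 360 + 1,260 + 200 + 235) = 4,700; DTI = 4,700/13,950 = 33.7%.
Reserves = 10,030/1,260 = 8.0 months.
Option A: score 658 ≥ 600; DTI 33.7% ≤ 45%; employment 38 ≥ 18 mo; reserves 8.0 ≥ 6 mo → qualifies.
Option B: score 658 < 660; DTI 33.7% ≤ 36%; employment 38 ≥ 18 mo → does not qualify.
Option C: score 658 < 720; DTI 33.7% ≤ 36%; employment 38 ≥ 24 mo → does not qualify.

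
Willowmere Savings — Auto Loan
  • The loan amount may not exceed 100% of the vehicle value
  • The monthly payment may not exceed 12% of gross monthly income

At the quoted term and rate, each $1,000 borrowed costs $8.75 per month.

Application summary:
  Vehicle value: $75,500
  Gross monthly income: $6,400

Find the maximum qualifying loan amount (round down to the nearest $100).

Payment cap: 12% × $6,400 = $768/month.
At $8.75 per $1,000, that supports 768/8.75 × 1,000 ≈ $87,771 → $87,700.
LTV cap: 100% × $75,500 = $75,500 → $75,500.
Binding constraint: loan-to-value.

$75,500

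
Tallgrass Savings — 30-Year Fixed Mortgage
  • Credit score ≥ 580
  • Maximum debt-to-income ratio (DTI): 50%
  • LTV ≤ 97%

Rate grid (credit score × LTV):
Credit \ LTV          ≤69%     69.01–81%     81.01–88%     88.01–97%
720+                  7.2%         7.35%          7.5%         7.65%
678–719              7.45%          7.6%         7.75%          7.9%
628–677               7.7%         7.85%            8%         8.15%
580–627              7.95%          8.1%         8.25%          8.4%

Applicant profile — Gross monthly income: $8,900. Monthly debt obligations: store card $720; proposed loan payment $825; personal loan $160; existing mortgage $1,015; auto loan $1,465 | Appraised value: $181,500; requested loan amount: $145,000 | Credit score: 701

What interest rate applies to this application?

Credit score 701 ≥ 580; Total monthly debts = (720 + 825 + 160 + 1,015 + 1,465) = 4,185. Debt-to-income = 4,185/8,900 = 47% — meets 50% limit
Loan-to-value = 145,000/181,500 = 79.9% — pass (97% max)
Score 701 is in the 678–719 band; LTV 79.9% is in the 69.01–81% band → 7.6%.

7.6%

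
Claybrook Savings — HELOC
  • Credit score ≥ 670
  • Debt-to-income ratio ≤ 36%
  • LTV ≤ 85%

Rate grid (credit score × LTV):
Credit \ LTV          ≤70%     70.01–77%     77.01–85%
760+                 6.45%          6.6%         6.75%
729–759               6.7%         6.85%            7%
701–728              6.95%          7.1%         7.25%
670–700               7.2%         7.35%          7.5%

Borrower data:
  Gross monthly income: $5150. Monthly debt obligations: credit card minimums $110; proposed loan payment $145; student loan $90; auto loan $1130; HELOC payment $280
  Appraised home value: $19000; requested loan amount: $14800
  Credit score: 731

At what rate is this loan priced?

7%

Credit score 731 ≥ 670; Total monthly debts = (110 + 145 + 90 + 1,130 + 280) = 1,755. Debt-to-income = 1,755/5,150 = 34.1% — meets 36% limit
LTV = 14,800/19,000 = 77.9% ≤ 85%
Score 731 is in the 729–759 band; LTV 77.9% is in the 77.01–85% band → 7%.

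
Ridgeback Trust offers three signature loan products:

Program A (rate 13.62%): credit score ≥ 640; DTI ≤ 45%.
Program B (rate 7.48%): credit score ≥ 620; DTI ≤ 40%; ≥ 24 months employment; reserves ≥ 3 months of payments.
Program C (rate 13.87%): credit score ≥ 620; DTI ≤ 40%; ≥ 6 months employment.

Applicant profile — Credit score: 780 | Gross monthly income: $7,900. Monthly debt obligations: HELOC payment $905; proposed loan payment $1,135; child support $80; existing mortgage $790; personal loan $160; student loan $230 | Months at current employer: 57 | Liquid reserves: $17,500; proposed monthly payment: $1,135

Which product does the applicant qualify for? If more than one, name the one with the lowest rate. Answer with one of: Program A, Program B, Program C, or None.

Program A

Total debts = (905 + 1,135 + 80 + 790 + 160 + 230) = 3,300; DTI = 3,300/7,900 = 41.8%.
Reserves = 17,500/1,135 = 15.4 months.
Program A: score 780 ≥ 640; DTI 41.8% ≤ 45% → qualifies.
Program B: score 780 ≥ 620; DTI 41.8% > 40%; employment 57 ≥ 24 mo; reserves 15.4 ≥ 3 mo → does not qualify.
Program C: score 780 ≥ 620; DTI 41.8% > 40%; employment 57 ≥ 6 mo → does not qualify.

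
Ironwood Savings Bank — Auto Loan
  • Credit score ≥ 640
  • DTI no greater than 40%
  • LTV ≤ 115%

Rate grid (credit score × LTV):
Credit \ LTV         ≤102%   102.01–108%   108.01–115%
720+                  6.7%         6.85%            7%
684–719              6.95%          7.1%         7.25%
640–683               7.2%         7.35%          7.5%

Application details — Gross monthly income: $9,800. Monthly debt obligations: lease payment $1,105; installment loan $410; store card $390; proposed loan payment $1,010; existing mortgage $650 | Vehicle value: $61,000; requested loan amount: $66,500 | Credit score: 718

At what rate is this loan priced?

Credit score 718 ≥ 640; Total monthly debts = (1,105 + 410 + 390 + 1,010 + 650) = 3,565. DTI: 3,565 ÷ 9,800 = 36.4%, within the 40% cap
LTV = 66,500/61,000 = 109% ≤ 115%
Credit 718 → row 684–719; LTV 109% → column 108.01–115%. Grid cell → 7.25%.

7.25%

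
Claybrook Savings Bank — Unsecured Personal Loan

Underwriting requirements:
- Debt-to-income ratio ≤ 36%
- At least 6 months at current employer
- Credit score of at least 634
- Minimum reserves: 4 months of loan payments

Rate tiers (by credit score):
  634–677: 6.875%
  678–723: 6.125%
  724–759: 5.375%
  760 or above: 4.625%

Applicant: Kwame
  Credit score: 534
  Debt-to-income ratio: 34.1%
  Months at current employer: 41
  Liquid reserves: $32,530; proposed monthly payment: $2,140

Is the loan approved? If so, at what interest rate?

Denied

Credit score 534 < 634 (below minimum)
Employment 41 ≥ 6 months
Reserves: 32,530 ÷ 2,140 = 15.2 months (meets 4-month minimum)
Debt-to-income 34.1% vs 36% cap — pass
Not all requirements met → denied.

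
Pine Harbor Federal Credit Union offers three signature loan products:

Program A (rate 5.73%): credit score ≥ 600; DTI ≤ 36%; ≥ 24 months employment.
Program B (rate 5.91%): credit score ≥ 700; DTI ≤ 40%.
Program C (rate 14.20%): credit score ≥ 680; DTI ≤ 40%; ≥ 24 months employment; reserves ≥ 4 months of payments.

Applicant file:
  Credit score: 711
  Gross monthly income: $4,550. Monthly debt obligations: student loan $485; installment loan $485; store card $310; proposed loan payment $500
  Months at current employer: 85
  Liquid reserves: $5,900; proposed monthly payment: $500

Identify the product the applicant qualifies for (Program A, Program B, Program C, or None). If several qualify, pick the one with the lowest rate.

Program B

Total debts = (485 + 485 + 310 + 500) = 1,780; DTI = 1,780/4,550 = 39.1%.
Reserves = 5,900/500 = 11.8 months.
Program A: score 711 ≥ 600; DTI 39.1% > 36%; employment 85 ≥ 24 mo → does not qualify.
Program B: score 711 ≥ 700; DTI 39.1% ≤ 40% → qualifies.
Program C: score 711 ≥ 680; DTI 39.1% ≤ 40%; employment 85 ≥ 24 mo; reserves 11.8 ≥ 4 mo → qualifies.
Qualifying: Program B, Program C. Lowest rate is 5.91% → Program B.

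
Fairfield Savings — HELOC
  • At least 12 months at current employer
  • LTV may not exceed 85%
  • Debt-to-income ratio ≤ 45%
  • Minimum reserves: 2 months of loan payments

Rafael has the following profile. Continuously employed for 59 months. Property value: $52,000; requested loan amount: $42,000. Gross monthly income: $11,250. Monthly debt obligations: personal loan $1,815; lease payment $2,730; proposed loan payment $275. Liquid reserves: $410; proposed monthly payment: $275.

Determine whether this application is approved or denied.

Employment 59 ≥ 12 months
LTV: 42,000 ÷ 52,000 = 80.8%, within 85% cap
Total monthly debts = (1,815 + 2,730 + 275) = 4,820. DTI: 4,820 ÷ 11,250 = 42.8%, within the 45% cap
Liquid reserves cover 410/275 = 1.5 months — < 2 required
Fails on reserves.

Denied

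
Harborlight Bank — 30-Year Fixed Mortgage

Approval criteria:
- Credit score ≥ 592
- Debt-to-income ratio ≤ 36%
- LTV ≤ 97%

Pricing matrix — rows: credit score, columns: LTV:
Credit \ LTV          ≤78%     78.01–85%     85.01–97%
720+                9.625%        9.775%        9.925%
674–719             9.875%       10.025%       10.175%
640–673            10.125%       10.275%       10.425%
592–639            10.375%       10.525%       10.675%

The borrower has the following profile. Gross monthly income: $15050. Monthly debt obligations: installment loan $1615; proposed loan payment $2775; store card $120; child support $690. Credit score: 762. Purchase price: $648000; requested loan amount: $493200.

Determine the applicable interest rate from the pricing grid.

9.625%

Credit score 762 ≥ 592; Total monthly debts = (1,615 + 2,775 + 120 + 690) = 5,200. DTI = 5,200/15,050 = 34.6% ≤ 36%
Loan-to-value = 493,200/648,000 = 76.1% — pass (97% max)
Score 762 is in the 720+ band; LTV 76.1% is in the ≤78% band → 9.625%.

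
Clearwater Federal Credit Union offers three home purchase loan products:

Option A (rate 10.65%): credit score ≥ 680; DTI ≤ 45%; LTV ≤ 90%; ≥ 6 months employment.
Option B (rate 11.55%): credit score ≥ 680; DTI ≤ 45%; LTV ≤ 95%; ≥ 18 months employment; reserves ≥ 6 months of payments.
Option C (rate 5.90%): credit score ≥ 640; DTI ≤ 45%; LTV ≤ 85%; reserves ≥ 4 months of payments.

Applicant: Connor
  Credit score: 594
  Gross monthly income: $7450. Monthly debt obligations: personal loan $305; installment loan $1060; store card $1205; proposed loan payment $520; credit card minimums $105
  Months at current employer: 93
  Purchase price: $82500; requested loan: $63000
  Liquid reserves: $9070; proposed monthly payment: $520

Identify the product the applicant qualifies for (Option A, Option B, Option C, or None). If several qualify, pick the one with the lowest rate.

Total debts = (305 + 1,060 + 1,205 + 520 + 105) = 3,195; DTI = 3,195/7,450 = 42.9%.
LTV = 63,000/82,500 = 76.4%.
Reserves = 9,070/520 = 17.4 months.
Option A: score 594 < 680; DTI 42.9% ≤ 45%; LTV 76.4% ≤ 90%; employment 93 ≥ 6 mo → does not qualify.
Option B: score 594 < 680; DTI 42.9% ≤ 45%; LTV 76.4% ≤ 95%; employment 93 ≥ 18 mo; reserves 17.4 ≥ 6 mo → does not qualify.
Option C: score 594 < 640; DTI 42.9% ≤ 45%; LTV 76.4% ≤ 85%; reserves 17.4 ≥ 4 mo → does not qualify.

None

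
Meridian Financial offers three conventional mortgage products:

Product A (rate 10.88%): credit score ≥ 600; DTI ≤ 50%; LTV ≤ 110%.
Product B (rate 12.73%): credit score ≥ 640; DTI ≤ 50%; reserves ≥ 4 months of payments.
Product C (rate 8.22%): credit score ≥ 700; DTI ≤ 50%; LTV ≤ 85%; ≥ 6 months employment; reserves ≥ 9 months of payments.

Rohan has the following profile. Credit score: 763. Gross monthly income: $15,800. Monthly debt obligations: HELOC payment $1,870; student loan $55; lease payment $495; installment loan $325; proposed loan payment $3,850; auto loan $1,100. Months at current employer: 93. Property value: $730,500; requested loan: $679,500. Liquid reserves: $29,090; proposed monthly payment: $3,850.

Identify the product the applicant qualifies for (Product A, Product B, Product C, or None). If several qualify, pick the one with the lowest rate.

Total debts = (1,870 + 55 + 495 + 325 + 3,850 + 1,100) = 7,695; DTI = 7,695/15,800 = 48.7%.
LTV = 679,500/730,500 = 93%.
Reserves = 29,090/3,850 = 7.6 months.
Product A: score 763 ≥ 600; DTI 48.7% ≤ 50%; LTV 93% ≤ 110% → qualifies.
Product B: score 763 ≥ 640; DTI 48.7% ≤ 50%; reserves 7.6 ≥ 4 mo → qualifies.
Product C: score 763 ≥ 700; DTI 48.7% ≤ 50%; LTV 93% > 85%; employment 93 ≥ 6 mo; reserves 7.6 < 9 mo → does not qualify.
Qualifying: Product A, Product B. Lowest rate is 10.88% → Product A.

Product A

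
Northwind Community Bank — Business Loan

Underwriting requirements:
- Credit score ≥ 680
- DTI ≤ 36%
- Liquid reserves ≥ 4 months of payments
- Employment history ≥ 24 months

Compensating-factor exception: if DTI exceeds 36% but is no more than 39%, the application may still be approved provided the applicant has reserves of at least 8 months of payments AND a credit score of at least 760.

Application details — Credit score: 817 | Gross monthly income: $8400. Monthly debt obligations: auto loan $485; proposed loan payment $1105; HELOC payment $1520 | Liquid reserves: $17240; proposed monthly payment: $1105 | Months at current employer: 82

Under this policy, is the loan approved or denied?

Approved

Credit score 817 ≥ 680 (meets base)
Total debts = (485 + 1,105 + 1,520) = 3,110. DTI = 3,110/8,400 = 37% > 36% — standard DTI limit exceeded.
Liquid reserves cover 17,240/1,105 = 15.6 months — ≥ 4 required
Employment 82 ≥ 24 months
37% falls in the override range (36%–39%), so the compensating-factor test applies.
Override check — reserves: 15.6 mo (ok); score: 817 (ok).
Both compensating conditions met → exception applies.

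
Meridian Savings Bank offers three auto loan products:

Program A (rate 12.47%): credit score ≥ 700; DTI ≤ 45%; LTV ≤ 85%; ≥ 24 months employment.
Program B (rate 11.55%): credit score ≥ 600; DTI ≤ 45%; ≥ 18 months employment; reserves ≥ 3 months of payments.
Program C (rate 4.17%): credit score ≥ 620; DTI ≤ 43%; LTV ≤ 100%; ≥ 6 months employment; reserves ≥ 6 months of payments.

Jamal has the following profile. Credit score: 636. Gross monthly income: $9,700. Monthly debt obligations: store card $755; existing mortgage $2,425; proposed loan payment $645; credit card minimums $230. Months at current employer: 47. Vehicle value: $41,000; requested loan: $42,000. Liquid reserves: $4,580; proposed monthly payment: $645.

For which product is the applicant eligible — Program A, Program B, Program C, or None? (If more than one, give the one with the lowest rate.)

Total debts = (755 + 2,425 + 645 + 230) = 4,055; DTI = 4,055/9,700 = 41.8%.
LTV = 42,000/41,000 = 102.4%.
Reserves = 4,580/645 = 7.1 months.
Program A: score 636 < 700; DTI 41.8% ≤ 45%; LTV 102.4% > 85%; employment 47 ≥ 24 mo → does not qualify.
Program B: score 636 ≥ 600; DTI 41.8% ≤ 45%; employment 47 ≥ 18 mo; reserves 7.1 ≥ 3 mo → qualifies.
Program C: score 636 ≥ 620; DTI 41.8% ≤ 43%; LTV 102.4% > 100%; employment 47 ≥ 6 mo; reserves 7.1 ≥ 6 mo → does not qualify.

Program B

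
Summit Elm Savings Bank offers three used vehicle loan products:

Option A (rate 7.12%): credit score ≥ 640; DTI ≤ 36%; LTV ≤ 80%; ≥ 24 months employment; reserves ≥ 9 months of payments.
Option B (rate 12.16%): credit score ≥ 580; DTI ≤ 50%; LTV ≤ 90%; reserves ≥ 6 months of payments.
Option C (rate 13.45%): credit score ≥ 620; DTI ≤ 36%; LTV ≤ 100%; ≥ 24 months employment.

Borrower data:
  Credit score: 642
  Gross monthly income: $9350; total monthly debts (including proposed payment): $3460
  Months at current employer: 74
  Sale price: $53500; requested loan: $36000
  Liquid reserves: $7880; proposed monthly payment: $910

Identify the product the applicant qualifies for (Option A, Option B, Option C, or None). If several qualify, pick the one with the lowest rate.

Option B

DTI = 3,460/9,350 = 37%.
LTV = 36,000/53,500 = 67.3%.
Reserves = 7,880/910 = 8.7 months.
Option A: score 642 ≥ 640; DTI 37% > 36%; LTV 67.3% ≤ 80%; employment 74 ≥ 24 mo; reserves 8.7 < 9 mo → does not qualify.
Option B: score 642 ≥ 580; DTI 37% ≤ 50%; LTV 67.3% ≤ 90%; reserves 8.7 ≥ 6 mo → qualifies.
Option C: score 642 ≥ 620; DTI 37% > 36%; LTV 67.3% ≤ 100%; employment 74 ≥ 24 mo → does not qualify.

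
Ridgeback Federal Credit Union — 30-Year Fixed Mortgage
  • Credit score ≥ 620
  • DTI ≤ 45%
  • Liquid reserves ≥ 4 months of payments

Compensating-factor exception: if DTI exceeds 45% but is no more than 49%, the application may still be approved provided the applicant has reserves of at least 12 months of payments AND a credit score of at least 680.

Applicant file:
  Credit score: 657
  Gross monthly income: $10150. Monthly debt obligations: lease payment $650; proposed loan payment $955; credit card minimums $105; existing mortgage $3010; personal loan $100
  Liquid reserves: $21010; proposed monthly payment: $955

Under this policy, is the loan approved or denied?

Denied

Credit score 657 ≥ 620 (meets base)
Total debts = (650 + 955 + 105 + 3,010 + 100) = 4,820. DTI: 4,820 ÷ 10,150 = 47.5%, over the 45% base limit.
Reserves: 21,010 ÷ 955 = 22.0 months (meets 4-month minimum)
47.5% falls in the override range (45%–49%), so the compensating-factor test applies.
Reserves 22.0 ≥ 12 months; credit score 657 < 680.
Override conditions not both satisfied; exception does not apply.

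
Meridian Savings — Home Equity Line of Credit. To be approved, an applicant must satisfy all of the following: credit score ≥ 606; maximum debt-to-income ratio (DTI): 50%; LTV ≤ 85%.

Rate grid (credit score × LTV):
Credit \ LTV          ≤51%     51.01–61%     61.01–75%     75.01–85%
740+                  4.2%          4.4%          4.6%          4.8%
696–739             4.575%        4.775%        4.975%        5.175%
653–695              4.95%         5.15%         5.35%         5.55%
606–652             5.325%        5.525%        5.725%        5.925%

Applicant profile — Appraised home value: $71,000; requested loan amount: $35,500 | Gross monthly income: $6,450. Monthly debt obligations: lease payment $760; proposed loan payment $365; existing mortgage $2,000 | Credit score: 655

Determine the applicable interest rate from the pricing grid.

Credit score 655 ≥ 606; Total monthly debts = (760 + 365 + 2,000) = 3,125. DTI: 3,125 ÷ 6,450 = 48.4%, within the 50% cap
Loan-to-value = 35,500/71,000 = 50% — pass (85% max)
Row: 655 falls in 653–695. Column: 50% falls in ≤51%. Rate = 4.95%.

4.95%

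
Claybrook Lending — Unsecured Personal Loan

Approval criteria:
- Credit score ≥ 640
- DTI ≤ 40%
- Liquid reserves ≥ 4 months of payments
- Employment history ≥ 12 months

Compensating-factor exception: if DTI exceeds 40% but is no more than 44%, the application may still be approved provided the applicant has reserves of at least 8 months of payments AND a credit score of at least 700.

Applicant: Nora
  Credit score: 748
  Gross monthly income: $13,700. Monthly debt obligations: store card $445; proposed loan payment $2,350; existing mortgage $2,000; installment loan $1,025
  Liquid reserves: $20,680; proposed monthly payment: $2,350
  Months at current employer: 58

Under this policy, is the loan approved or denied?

Approved

Credit score 748 ≥ 640 (meets base)
Total debts = (445 + 2,350 + 2,000 + 1,025) = 5,820. DTI: 5,820 ÷ 13,700 = 42.5%, over the 40% base limit.
Reserves: 20,680 ÷ 2,350 = 8.8 months (meets 4-month minimum)
Employment 58 ≥ 12 months
42.5% falls in the override range (40%–44%), so the compensating-factor test applies.
Override check — reserves: 8.8 mo (ok); score: 748 (ok).
Both override conditions satisfied; DTI exception granted.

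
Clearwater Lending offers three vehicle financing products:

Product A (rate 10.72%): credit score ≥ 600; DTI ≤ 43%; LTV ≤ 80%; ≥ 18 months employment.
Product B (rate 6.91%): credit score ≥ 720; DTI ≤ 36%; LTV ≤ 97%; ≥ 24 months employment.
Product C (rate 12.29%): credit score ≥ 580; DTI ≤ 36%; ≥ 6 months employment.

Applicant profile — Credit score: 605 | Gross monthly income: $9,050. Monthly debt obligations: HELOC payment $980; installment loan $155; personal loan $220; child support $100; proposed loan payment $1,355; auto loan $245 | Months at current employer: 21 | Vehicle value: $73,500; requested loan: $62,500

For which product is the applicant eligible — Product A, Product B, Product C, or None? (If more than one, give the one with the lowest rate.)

Product C

Total debts = (980 + 155 + 220 + 100 + 1,355 + 245) = 3,055; DTI = 3,055/9,050 = 33.8%.
LTV = 62,500/73,500 = 85%.
Product A: score 605 ≥ 600; DTI 33.8% ≤ 43%; LTV 85% > 80%; employment 21 ≥ 18 mo → does not qualify.
Product B: score 605 < 720; DTI 33.8% ≤ 36%; LTV 85% ≤ 97%; employment 21 < 24 mo → does not qualify.
Product C: score 605 ≥ 580; DTI 33.8% ≤ 36%; employment 21 ≥ 6 mo → qualifies.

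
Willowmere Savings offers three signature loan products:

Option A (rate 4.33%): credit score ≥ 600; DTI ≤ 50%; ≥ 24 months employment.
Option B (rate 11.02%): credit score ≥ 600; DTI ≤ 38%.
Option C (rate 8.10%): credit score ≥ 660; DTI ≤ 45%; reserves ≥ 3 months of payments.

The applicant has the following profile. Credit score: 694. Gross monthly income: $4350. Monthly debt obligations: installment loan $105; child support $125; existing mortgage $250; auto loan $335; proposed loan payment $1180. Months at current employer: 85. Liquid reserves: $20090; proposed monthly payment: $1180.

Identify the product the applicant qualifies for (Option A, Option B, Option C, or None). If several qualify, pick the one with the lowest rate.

Total debts = (105 + 125 + 250 + 335 + 1,180) = 1,995; DTI = 1,995/4,350 = 45.9%.
Reserves = 20,090/1,180 = 17.0 months.
Option A: score 694 ≥ 600; DTI 45.9% ≤ 50%; employment 85 ≥ 24 mo → qualifies.
Option B: score 694 ≥ 600; DTI 45.9% > 38% → does not qualify.
Option C: score 694 ≥ 660; DTI 45.9% > 45%; reserves 17.0 ≥ 3 mo → does not qualify.

Option A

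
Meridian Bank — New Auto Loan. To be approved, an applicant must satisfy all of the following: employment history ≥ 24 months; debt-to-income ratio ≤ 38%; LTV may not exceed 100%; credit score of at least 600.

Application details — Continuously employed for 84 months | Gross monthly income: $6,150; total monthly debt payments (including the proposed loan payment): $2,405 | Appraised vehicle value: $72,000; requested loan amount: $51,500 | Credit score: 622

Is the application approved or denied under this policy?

Denied

Employment 84 ≥ 24 months
Debt-to-income = 2,405/6,150 = 39.1% — over 38% limit
LTV = 51,500/72,000 = 71.5% ≤ 100%
Credit score 622 ≥ 600 (meets)
Fails on DTI.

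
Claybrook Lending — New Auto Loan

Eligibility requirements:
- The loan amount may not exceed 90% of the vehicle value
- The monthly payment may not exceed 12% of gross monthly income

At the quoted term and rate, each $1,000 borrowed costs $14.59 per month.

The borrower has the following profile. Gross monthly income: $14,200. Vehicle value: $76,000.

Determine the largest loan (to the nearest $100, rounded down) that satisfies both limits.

$68,400

Payment cap: 12% × $14,200 = $1,704/month.
At $14.59 per $1,000, that supports 1,704/14.59 × 1,000 ≈ $116,792 → $116,700.
LTV cap: 90% × $76,000 = $68,400 → $68,400.
Binding constraint: loan-to-value.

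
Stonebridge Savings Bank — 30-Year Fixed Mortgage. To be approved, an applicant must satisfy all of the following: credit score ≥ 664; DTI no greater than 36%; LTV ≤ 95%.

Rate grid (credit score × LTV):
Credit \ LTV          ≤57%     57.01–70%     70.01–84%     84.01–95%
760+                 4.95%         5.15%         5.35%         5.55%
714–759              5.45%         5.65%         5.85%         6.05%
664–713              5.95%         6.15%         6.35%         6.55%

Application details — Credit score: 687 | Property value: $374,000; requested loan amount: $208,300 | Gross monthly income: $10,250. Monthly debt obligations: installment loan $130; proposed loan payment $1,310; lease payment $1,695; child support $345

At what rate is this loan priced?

5.95%

Credit score 687 ≥ 664; Total monthly debts = (130 + 1,310 + 1,695 + 345) = 3,480. DTI = 3,480/10,250 = 34% ≤ 36%
Loan-to-value = 208,300/374,000 = 55.7% — pass (95% max)
Score 687 is in the 664–713 band; LTV 55.7% is in the ≤57% band → 5.95%.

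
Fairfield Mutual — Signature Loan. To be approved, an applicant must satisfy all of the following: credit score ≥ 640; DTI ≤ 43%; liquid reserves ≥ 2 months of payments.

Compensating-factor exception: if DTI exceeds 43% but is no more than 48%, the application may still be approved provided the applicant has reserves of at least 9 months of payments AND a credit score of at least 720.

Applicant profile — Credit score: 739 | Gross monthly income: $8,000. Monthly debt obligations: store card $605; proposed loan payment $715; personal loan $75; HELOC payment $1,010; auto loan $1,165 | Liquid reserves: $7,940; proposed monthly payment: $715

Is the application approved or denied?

Approved

Credit score 739 ≥ 640 (meets base)
Total debts = (605 + 715 + 75 + 1,010 + 1,165) = 3,570. DTI: 3,570 ÷ 8,000 = 44.6%, over the 43% base limit.
Reserves: 7,940 ÷ 715 = 11.1 months (meets 2-month minimum)
DTI 44.6% is within the 43%–48% exception band; checking compensating factors.
Reserves 11.1 ≥ 9 months; credit score 739 ≥ 720.
Both compensating conditions met → exception applies.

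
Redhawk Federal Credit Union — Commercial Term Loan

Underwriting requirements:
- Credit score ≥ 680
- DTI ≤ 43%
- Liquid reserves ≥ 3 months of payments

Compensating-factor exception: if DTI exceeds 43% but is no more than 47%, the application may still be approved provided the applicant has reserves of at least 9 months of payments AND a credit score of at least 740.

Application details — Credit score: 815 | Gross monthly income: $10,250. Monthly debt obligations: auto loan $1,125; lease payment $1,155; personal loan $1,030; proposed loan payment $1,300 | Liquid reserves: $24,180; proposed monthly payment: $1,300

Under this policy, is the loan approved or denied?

Credit score 815 ≥ 680 (meets base)
Total debts = (1,125 + 1,155 + 1,030 + 1,300) = 4,610. DTI = 4,610/10,250 = 45% > 43% — standard DTI limit exceeded.
Reserves = 24,180/1,300 = 18.6 months ≥ 3
DTI 45% is within the 43%–47% exception band; checking compensating factors.
Reserves 18.6 ≥ 9 months; credit score 815 ≥ 740.
Both override conditions satisfied; DTI exception granted.

Approved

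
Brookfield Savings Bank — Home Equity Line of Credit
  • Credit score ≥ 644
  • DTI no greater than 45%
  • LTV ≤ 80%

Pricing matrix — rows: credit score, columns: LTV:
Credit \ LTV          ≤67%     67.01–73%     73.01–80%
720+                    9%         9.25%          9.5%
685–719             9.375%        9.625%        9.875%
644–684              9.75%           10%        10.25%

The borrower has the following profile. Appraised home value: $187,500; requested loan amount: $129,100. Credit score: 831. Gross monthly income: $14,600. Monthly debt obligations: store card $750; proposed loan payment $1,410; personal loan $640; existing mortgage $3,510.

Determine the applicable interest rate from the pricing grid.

9.25%

Credit score 831 ≥ 644; Total monthly debts = (750 + 1,410 + 640 + 3,510) = 6,310. DTI: 6,310 ÷ 14,600 = 43.2%, within the 45% cap
Loan-to-value = 129,100/187,500 = 68.9% — pass (80% max)
Credit 831 → row 720+; LTV 68.9% → column 67.01–73%. Grid cell → 9.25%.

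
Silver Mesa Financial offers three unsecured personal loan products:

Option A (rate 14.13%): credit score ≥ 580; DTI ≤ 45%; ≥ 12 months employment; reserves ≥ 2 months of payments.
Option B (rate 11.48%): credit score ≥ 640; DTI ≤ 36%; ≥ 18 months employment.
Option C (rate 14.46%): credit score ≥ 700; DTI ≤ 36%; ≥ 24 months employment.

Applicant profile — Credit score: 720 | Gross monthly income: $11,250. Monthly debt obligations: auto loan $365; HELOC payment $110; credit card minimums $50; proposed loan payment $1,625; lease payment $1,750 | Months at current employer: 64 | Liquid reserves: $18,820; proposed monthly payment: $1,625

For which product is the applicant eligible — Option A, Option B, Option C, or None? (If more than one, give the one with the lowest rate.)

Option B

Total debts = (365 + 110 + 50 + 1,625 + 1,750) = 3,900; DTI = 3,900/11,250 = 34.7%.
Reserves = 18,820/1,625 = 11.6 months.
Option A: score 720 ≥ 580; DTI 34.7% ≤ 45%; employment 64 ≥ 12 mo; reserves 11.6 ≥ 2 mo → qualifies.
Option B: score 720 ≥ 640; DTI 34.7% ≤ 36%; employment 64 ≥ 18 mo → qualifies.
Option C: score 720 ≥ 700; DTI 34.7% ≤ 36%; employment 64 ≥ 24 mo → qualifies.
Qualifying: Option A, Option B, Option C. Lowest rate is 11.48% → Option B.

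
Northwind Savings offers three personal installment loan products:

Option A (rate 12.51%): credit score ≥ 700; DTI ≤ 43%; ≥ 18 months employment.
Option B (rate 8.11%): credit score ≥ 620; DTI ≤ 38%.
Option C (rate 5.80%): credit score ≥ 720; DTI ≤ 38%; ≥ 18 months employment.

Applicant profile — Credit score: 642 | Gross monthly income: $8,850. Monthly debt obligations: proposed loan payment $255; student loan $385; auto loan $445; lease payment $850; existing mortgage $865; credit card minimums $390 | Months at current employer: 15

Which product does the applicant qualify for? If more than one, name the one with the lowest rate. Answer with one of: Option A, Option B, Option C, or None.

Option B

Total debts = (255 + 385 + 445 + 850 + 865 + 390) = 3,190; DTI = 3,190/8,850 = 36%.
Option A: score 642 < 700; DTI 36% ≤ 43%; employment 15 < 18 mo → does not qualify.
Option B: score 642 ≥ 620; DTI 36% ≤ 38% → qualifies.
Option C: score 642 < 720; DTI 36% ≤ 38%; employment 15 < 18 mo → does not qualify.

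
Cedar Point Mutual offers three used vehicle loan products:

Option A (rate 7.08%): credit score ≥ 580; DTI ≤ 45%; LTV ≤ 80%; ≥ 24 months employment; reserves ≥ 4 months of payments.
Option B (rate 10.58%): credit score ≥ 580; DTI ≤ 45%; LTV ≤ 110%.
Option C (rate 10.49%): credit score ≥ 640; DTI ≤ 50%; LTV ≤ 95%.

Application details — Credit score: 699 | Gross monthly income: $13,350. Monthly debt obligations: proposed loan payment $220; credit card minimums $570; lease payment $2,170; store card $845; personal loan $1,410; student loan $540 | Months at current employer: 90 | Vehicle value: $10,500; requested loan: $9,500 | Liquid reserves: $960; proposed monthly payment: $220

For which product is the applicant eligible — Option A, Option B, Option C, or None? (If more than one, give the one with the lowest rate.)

Option C

Total debts = (220 + 570 + 2,170 + 845 + 1,410 + 540) = 5,755; DTI = 5,755/13,350 = 43.1%.
LTV = 9,500/10,500 = 90.5%.
Reserves = 960/220 = 4.4 months.
Option A: score 699 ≥ 580; DTI 43.1% ≤ 45%; LTV 90.5% > 80%; employment 90 ≥ 24 mo; reserves 4.4 ≥ 4 mo → does not qualify.
Option B: score 699 ≥ 580; DTI 43.1% ≤ 45%; LTV 90.5% ≤ 110% → qualifies.
Option C: score 699 ≥ 640; DTI 43.1% ≤ 50%; LTV 90.5% ≤ 95% → qualifies.
Qualifying: Option B, Option C. Lowest rate is 10.49% → Option C.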